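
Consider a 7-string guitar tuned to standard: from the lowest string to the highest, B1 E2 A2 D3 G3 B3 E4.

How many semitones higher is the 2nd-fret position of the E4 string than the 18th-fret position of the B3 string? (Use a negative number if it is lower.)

-11 semitones

E4 at fret 2 → F#4 (MIDI 66); B3 at fret 18 → F5 (MIDI 77).
66 − 77 = -11, so the two pitches are 11 semitones apart.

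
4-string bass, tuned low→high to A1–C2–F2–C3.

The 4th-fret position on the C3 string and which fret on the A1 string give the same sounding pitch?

C3 at fret 4 is C3 + 4 semitones = E3.
The open A1 string is 15 semitones below the open C3, so the same pitch on the A1 string lies at fret 4 + 15 = 19.

19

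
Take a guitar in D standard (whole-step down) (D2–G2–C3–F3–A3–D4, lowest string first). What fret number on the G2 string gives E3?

9

E3 is 9 semitones above the open G2 (G–G#–A–A#–B–C–C#–D–D#–E), so it sits at fret 9.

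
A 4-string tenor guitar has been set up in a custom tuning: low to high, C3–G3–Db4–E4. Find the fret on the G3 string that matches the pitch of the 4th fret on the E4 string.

13

Fret 4 on E4 is MIDI 64 + 4 = 68 (Ab4). On the G3 string (open MIDI 55), that pitch is 68 − 55 = fret 13.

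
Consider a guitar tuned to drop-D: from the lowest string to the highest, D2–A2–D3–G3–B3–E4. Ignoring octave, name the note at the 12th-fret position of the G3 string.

G3 is MIDI 55. Adding 12 gives 67; 67 mod 12 = 7, i.e. G.

G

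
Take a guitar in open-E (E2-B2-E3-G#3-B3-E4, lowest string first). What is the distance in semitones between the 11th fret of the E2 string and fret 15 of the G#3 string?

20 semitones

E2 at fret 11 → D#3 (MIDI 51); G#3 at fret 15 → B4 (MIDI 71).
51 − 71 = -20, so the two pitches are 20 semitones apart, with B4 the higher.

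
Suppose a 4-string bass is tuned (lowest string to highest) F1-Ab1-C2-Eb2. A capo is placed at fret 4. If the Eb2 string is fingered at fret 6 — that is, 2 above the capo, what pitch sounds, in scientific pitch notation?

A2

The capo raises the open Eb2 by 4 semitones to G2; fretting 2 more gives Eb2 + 4 + 2 = Eb2 + 6 semitones = A2.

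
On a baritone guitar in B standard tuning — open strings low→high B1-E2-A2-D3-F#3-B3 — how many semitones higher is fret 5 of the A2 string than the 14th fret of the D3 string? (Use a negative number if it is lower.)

-14 semitones

A2 at fret 5 → D3 (MIDI 50); D3 at fret 14 → E4 (MIDI 64).
50 − 64 = -14, so the two pitches are 14 semitones apart.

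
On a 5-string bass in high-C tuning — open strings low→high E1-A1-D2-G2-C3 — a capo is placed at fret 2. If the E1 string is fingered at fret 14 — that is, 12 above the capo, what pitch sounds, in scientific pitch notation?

F#2

The capo raises the open E1 by 2 semitones to F#1; fretting 12 more gives E1 + 2 + 12 = E1 + 14 semitones = F#2.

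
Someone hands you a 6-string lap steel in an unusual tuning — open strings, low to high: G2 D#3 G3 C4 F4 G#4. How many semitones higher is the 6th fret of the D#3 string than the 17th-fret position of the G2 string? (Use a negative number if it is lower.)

-3 semitones

D#3 at fret 6 → A3 (MIDI 57); G2 at fret 17 → C4 (MIDI 60).
57 − 60 = -3, so the two pitches are 3 semitones apart.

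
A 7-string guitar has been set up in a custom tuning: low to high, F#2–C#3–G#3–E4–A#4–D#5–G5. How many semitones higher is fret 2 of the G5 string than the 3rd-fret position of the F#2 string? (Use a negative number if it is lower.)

G5 at fret 2 → A5 (MIDI 81); F#2 at fret 3 → A2 (MIDI 45).
81 − 45 = 36, so the two pitches are 36 semitones apart.

36 semitones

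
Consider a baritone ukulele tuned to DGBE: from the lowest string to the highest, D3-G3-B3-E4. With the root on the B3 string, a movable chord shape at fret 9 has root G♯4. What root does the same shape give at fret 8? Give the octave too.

Moving from fret 9 to fret 8 shifts the root by -1 semitone.
G♯4 down 1 semitone is G4.

G4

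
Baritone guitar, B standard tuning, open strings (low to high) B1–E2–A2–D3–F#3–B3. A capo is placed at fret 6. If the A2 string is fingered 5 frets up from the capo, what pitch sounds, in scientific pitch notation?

The capo raises the open A2 by 6 semitones to D#3; fretting 5 more gives A2 + 6 + 5 = A2 + 11 semitones = G#3.
(Also written Ab.)

G#3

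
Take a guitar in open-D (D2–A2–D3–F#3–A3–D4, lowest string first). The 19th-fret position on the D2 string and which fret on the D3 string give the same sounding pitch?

Fret 19 on D2 is MIDI 38 + 19 = 57 (A3). On the D3 string (open MIDI 50), that pitch is 57 − 50 = fret 7.

7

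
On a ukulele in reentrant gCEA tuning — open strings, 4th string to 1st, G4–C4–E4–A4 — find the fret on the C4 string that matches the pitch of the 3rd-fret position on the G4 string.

10

Fret 3 on G4 is MIDI 67 + 3 = 70 (A#4). On the C4 string (open MIDI 60), that pitch is 70 − 60 = fret 10.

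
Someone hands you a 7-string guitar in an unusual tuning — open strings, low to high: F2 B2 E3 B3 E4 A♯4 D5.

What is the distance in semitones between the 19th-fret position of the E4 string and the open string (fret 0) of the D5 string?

9 semitones

E4 at fret 19 → B5 (MIDI 83); D5 at fret 0 → D5 (MIDI 74).
83 − 74 = 9, so the two pitches are 9 semitones apart, with B5 the higher.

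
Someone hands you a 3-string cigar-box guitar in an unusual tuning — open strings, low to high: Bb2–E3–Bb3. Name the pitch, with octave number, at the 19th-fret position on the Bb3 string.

Bb3 is MIDI 58. Adding 19 gives 77, which is F5.

F5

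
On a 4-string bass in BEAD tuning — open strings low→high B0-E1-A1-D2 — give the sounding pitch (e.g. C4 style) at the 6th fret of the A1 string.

The open A1 string plus 6 semitones: A–A#–B–C–C#–D–D#.
The walk passes from B into C once, so the octave number goes from 1 to 2.

D#2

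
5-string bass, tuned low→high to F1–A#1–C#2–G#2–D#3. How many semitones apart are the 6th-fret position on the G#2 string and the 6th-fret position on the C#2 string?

7 semitones

G#2 at fret 6 → D3 (MIDI 50); C#2 at fret 6 → G2 (MIDI 43).
50 − 43 = 7, so the two pitches are 7 semitones apart, with D3 the higher.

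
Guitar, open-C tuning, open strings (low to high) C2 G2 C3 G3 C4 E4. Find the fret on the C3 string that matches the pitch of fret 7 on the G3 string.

G3 at fret 7 is G3 + 7 semitones = D4.
The open C3 string is 7 semitones below the open G3, so the same pitch on the C3 string lies at fret 7 + 7 = 14.

14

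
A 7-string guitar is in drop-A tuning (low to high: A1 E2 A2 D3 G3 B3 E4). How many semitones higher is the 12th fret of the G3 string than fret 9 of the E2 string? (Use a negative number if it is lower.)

18 semitones

G3 at fret 12 → G4 (MIDI 67); E2 at fret 9 → C#3 (MIDI 49).
67 − 49 = 18, so the two pitches are 18 semitones apart.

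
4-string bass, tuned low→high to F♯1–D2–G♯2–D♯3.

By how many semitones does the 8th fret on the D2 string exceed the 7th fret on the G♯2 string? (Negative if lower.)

D2 at fret 8 → A♯2 (MIDI 46); G♯2 at fret 7 → D♯3 (MIDI 51).
46 − 51 = -5, so the two pitches are 5 semitones apart.

-5 semitones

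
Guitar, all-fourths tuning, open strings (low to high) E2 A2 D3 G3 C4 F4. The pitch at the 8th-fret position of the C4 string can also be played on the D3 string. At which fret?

18

C4 at fret 8 is C4 + 8 semitones = G♯4.
The open D3 string is 10 semitones below the open C4, so the same pitch on the D3 string lies at fret 8 + 10 = 18.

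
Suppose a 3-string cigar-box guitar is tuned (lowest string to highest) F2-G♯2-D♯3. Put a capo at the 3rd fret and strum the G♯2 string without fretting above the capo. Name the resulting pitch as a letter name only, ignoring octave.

The capo raises the open G♯2 by 3 semitones to B2; fretting 0 more gives G♯2 + 3 + 0 = G♯2 + 3 semitones, landing on B.

B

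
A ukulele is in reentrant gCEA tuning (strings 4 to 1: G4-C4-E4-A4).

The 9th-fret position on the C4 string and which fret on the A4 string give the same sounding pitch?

0

C4 at fret 9 is C4 + 9 semitones = A4.
The open A4 string is 9 semitones above the open C4, so the same pitch on the A4 string lies at fret 9 − 9 = 0.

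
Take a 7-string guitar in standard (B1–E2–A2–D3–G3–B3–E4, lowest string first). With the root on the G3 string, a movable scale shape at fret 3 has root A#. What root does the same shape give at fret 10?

Moving from fret 3 to fret 10 shifts the root by 7 semitones.
A# up 7 semitones is F.

F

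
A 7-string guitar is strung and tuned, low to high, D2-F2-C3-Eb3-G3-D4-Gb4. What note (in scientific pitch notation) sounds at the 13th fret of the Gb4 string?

Each fret is one semitone, so Gb4 + 13 = G5.

G5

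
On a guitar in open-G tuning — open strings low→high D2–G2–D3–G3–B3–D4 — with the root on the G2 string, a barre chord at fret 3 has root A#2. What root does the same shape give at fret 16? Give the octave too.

B3

Moving from fret 3 to fret 16 shifts the root by 13 semitones.
A#2 up 13 semitones is B3.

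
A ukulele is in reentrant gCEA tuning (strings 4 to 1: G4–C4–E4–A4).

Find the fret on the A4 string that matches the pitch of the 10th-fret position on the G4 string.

G4 at fret 10 is G4 + 10 semitones = F5.
The open A4 string is 2 semitones above the open G4, so the same pitch on the A4 string lies at fret 10 − 2 = 8.

8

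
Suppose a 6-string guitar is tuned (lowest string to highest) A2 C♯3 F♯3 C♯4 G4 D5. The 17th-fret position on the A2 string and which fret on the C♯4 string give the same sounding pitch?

Fret 17 on A2 is MIDI 45 + 17 = 62 (D4). On the C♯4 string (open MIDI 61), that pitch is 62 − 61 = fret 1.

1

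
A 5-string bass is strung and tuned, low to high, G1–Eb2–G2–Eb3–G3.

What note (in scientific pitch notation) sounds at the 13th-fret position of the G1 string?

Each fret is one semitone, so G1 + 13 = Ab2.
(Equivalently spelled G#2.)

Ab2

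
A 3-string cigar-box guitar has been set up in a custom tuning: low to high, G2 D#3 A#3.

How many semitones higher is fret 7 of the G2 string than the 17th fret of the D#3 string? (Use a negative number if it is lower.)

-18 semitones

G2 at fret 7 → D3 (MIDI 50); D#3 at fret 17 → G#4 (MIDI 68).
50 − 68 = -18, so the two pitches are 18 semitones apart.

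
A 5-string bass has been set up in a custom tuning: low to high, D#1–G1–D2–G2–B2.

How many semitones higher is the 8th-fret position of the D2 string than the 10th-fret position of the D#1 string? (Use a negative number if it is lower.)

D2 at fret 8 → A#2 (MIDI 46); D#1 at fret 10 → C#2 (MIDI 37).
46 − 37 = 9, so the two pitches are 9 semitones apart.

9 semitones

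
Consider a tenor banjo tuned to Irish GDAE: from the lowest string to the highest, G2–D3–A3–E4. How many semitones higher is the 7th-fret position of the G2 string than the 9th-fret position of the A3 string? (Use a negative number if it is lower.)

-16 semitones

G2 at fret 7 → D3 (MIDI 50); A3 at fret 9 → F#4 (MIDI 66).
50 − 66 = -16, so the two pitches are 16 semitones apart.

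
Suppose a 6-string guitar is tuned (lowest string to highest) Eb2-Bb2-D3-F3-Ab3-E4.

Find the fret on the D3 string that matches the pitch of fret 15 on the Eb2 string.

Fret 15 on Eb2 is MIDI 39 + 15 = 54 (Gb3). On the D3 string (open MIDI 50), that pitch is 54 − 50 = fret 4.

4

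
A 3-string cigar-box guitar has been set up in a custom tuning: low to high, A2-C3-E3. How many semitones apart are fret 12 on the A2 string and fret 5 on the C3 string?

A2 at fret 12 → A3 (MIDI 57); C3 at fret 5 → F3 (MIDI 53).
57 − 53 = 4, so the two pitches are 4 semitones apart, with A3 the higher.

4 semitones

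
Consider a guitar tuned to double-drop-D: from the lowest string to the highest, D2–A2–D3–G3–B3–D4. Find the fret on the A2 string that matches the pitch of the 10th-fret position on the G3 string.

20

G3 at fret 10 is G3 + 10 semitones = F4.
The open A2 string is 10 semitones below the open G3, so the same pitch on the A2 string lies at fret 10 + 10 = 20.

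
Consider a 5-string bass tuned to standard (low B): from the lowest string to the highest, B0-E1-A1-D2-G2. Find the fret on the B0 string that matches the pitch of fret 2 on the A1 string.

A1 at fret 2 is A1 + 2 semitones = B1.
The open B0 string is 10 semitones below the open A1, so the same pitch on the B0 string lies at fret 2 + 10 = 12.

12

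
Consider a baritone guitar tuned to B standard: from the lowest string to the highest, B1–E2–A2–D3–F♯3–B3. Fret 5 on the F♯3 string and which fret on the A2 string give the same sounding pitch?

14

F♯3 at fret 5 is F♯3 + 5 semitones = B3.
The open A2 string is 9 semitones below the open F♯3, so the same pitch on the A2 string lies at fret 5 + 9 = 14.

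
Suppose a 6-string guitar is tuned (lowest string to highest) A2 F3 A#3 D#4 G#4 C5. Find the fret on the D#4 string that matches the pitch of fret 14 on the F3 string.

4

F3 at fret 14 is F3 + 14 semitones = G4.
The open D#4 string is 10 semitones above the open F3, so the same pitch on the D#4 string lies at fret 14 − 10 = 4.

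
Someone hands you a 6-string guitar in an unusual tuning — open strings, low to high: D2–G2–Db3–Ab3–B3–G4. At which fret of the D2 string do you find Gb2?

4

Gb2 is 4 semitones above the open D2 (D–Eb–E–F–Gb), so it sits at fret 4.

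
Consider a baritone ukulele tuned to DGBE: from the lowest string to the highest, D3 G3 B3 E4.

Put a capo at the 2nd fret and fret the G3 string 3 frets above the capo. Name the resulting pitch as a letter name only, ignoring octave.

The capo raises the open G3 by 2 semitones to A3; fretting 3 more gives G3 + 2 + 3 = G3 + 5 semitones, landing on C.

C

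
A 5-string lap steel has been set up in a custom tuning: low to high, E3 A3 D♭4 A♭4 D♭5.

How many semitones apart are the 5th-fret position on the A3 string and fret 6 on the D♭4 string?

5 semitones

A3 at fret 5 → D4 (MIDI 62); D♭4 at fret 6 → G4 (MIDI 67).
62 − 67 = -5, so the two pitches are 5 semitones apart, with G4 the higher.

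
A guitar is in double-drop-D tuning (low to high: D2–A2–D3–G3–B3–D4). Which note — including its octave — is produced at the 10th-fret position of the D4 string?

The open D4 string plus 10 semitones: D–D#–E–F–…–A#–B–C.
The walk passes from B into C once, so the octave number goes from 4 to 5.

C5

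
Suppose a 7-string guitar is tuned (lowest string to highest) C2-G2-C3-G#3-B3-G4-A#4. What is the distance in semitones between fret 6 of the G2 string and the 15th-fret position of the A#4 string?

G2 at fret 6 → C#3 (MIDI 49); A#4 at fret 15 → C#6 (MIDI 85).
49 − 85 = -36, so the two pitches are 36 semitones apart, with C#6 the higher.

36 semitones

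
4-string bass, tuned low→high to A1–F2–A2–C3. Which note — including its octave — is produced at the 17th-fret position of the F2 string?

Bb3

F2 is MIDI 41. Adding 17 gives 58, which is Bb3.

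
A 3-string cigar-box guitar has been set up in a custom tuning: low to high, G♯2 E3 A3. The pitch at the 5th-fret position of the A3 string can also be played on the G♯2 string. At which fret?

18

A3 at fret 5 is A3 + 5 semitones = D4.
The open G♯2 string is 13 semitones below the open A3, so the same pitch on the G♯2 string lies at fret 5 + 13 = 18.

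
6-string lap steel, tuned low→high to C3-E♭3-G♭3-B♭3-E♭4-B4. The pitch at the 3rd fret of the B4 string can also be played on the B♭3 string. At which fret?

16

B4 at fret 3 is B4 + 3 semitones = D5.
The open B♭3 string is 13 semitones below the open B4, so the same pitch on the B♭3 string lies at fret 3 + 13 = 16.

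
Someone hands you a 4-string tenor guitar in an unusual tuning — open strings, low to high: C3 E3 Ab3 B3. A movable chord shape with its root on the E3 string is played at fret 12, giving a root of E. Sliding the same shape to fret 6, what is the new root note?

Moving from fret 12 to fret 6 shifts the root by -6 semitones.
E down 6 semitones is Bb.

Bb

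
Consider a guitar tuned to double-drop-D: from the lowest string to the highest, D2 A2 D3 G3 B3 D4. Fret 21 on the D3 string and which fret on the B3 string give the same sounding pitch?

D3 at fret 21 is D3 + 21 semitones = B4.
The open B3 string is 9 semitones above the open D3, so the same pitch on the B3 string lies at fret 21 − 9 = 12.

12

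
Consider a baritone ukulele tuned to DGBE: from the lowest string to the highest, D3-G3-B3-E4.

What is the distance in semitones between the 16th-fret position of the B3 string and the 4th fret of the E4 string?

7 semitones

B3 at fret 16 → D♯5 (MIDI 75); E4 at fret 4 → G♯4 (MIDI 68).
75 − 68 = 7, so the two pitches are 7 semitones apart, with D♯5 the higher.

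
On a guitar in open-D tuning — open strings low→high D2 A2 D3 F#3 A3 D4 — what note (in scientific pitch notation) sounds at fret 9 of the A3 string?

A3 is MIDI 57. Adding 9 gives 66, which is F#4.
(Equivalently spelled Gb4.)

F#4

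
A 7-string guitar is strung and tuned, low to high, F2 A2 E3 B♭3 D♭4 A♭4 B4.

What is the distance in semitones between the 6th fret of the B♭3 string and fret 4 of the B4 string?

11 semitones

B♭3 at fret 6 → E4 (MIDI 64); B4 at fret 4 → E♭5 (MIDI 75).
64 − 75 = -11, so the two pitches are 11 semitones apart, with E♭5 the higher.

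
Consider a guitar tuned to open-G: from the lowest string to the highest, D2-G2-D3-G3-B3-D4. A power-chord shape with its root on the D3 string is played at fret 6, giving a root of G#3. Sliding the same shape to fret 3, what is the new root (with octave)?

F3

Moving from fret 6 to fret 3 shifts the root by -3 semitones.
G#3 down 3 semitones is F3.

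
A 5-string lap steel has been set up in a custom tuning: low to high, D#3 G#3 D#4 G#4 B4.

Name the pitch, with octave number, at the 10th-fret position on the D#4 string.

The open D#4 string plus 10 semitones: D#–E–F–F#–…–B–C–C#.
The walk passes from B into C once, so the octave number goes from 4 to 5.
(Equivalently spelled Db5.)

C#5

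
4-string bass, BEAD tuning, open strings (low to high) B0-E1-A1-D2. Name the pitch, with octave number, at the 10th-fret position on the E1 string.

D2

E1 is MIDI 28. Adding 10 gives 38, which is D2.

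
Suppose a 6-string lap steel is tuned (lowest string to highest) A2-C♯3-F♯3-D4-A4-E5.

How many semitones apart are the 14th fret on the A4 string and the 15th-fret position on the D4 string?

A4 at fret 14 → B5 (MIDI 83); D4 at fret 15 → F5 (MIDI 77).
83 − 77 = 6, so the two pitches are 6 semitones apart, with B5 the higher.

6 semitones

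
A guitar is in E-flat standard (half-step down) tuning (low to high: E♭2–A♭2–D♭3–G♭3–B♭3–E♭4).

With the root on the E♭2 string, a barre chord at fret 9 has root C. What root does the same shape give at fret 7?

Moving from fret 9 to fret 7 shifts the root by -2 semitones.
C down 2 semitones is B♭.

B♭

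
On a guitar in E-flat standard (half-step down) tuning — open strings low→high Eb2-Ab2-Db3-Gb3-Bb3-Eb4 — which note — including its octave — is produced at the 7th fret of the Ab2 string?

Ab2 is MIDI 44. Adding 7 gives 51, which is Eb3.
(Equivalently spelled D#3.)

Eb3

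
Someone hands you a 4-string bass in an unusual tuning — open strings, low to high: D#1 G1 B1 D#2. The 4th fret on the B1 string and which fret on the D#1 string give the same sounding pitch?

12

Fret 4 on B1 is MIDI 35 + 4 = 39 (D#2). On the D#1 string (open MIDI 27), that pitch is 39 − 27 = fret 12.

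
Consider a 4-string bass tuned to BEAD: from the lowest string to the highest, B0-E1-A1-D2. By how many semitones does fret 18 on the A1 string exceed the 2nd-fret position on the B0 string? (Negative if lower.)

26 semitones

A1 at fret 18 → D#3 (MIDI 51); B0 at fret 2 → C#1 (MIDI 25).
51 − 25 = 26, so the two pitches are 26 semitones apart.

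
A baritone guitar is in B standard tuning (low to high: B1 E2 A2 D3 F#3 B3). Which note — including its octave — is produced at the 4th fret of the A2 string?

C#3

Each fret is one semitone, so A2 + 4 = C#3.
(Equivalently spelled Db3.)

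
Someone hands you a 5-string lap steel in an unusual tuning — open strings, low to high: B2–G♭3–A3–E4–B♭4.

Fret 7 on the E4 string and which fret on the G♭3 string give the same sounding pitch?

Fret 7 on E4 is MIDI 64 + 7 = 71 (B4). On the G♭3 string (open MIDI 54), that pitch is 71 − 54 = fret 17.

17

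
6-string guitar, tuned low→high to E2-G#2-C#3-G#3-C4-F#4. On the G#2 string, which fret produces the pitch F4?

21

F4 is 21 semitones above the open G#2 (G#–A–A#–B–…–D#–E–F), so it sits at fret 21.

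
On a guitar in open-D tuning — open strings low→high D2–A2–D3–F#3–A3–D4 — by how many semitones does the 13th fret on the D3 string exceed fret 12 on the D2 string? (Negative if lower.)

D3 at fret 13 → D#4 (MIDI 63); D2 at fret 12 → D3 (MIDI 50).
63 − 50 = 13, so the two pitches are 13 semitones apart.

13 semitones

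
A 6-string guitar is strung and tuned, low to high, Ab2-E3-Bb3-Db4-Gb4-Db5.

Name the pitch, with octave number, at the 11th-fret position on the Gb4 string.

F5

Gb4 is MIDI 66. Adding 11 gives 77, which is F5.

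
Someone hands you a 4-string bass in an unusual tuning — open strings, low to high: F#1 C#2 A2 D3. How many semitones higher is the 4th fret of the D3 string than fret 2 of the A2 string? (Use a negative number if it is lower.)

D3 at fret 4 → F#3 (MIDI 54); A2 at fret 2 → B2 (MIDI 47).
54 − 47 = 7, so the two pitches are 7 semitones apart.

7 semitones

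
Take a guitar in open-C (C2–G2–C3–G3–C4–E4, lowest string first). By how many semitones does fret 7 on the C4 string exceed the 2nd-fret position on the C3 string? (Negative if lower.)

17 semitones

C4 at fret 7 → G4 (MIDI 67); C3 at fret 2 → D3 (MIDI 50).
67 − 50 = 17, so the two pitches are 17 semitones apart.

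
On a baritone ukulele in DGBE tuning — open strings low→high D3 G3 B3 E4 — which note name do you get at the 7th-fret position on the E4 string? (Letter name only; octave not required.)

The open E4 string plus 7 semitones: E–F–F#–G–G#–A–A#–B.

B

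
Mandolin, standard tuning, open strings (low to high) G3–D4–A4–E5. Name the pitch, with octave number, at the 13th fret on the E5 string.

E5 is MIDI 76. Adding 13 gives 89, which is F6.

F6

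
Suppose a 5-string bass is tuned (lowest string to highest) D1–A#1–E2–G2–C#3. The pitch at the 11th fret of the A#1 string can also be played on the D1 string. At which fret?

Fret 11 on A#1 is MIDI 34 + 11 = 45 (A2). On the D1 string (open MIDI 26), that pitch is 45 − 26 = fret 19.

19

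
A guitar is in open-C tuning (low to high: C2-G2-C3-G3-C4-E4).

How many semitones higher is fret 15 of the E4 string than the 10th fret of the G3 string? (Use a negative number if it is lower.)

14 semitones

E4 at fret 15 → G5 (MIDI 79); G3 at fret 10 → F4 (MIDI 65).
79 − 65 = 14, so the two pitches are 14 semitones apart.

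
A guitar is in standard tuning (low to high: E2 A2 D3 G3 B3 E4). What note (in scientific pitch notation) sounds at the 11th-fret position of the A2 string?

G♯3

Each fret is one semitone, so A2 + 11 = G♯3.
(Equivalently spelled A♭3.)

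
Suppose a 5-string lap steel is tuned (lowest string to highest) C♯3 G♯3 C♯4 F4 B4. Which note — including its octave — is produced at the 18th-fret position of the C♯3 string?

Each fret is one semitone, so C♯3 + 18 = G4.

G4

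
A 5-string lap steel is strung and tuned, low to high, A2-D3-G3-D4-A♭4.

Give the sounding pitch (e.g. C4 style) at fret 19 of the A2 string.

E4

Each fret is one semitone, so A2 + 19 = E4.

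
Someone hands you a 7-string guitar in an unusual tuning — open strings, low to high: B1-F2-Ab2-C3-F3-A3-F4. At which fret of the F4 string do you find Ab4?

3

Ab4 is 3 semitones above the open F4 (F–Gb–G–Ab), so it sits at fret 3.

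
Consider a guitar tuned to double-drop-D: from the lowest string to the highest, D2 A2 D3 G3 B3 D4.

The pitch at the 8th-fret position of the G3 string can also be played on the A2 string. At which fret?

18

Fret 8 on G3 is MIDI 55 + 8 = 63 (D#4). On the A2 string (open MIDI 45), that pitch is 63 − 45 = fret 18.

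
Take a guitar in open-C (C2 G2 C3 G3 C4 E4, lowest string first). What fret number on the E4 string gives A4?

5

A4 is 5 semitones above the open E4 (E–F–F#–G–G#–A), so it sits at fret 5.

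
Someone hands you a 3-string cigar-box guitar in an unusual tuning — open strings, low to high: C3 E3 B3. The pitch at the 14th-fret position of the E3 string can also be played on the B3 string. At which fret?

Fret 14 on E3 is MIDI 52 + 14 = 66 (F♯4). On the B3 string (open MIDI 59), that pitch is 66 − 59 = fret 7.

7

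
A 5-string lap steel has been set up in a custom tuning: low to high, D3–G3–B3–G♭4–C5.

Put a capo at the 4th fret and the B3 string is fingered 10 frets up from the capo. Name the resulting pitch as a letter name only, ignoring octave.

D♭

The capo raises the open B3 by 4 semitones to E♭4; fretting 10 more gives B3 + 4 + 10 = B3 + 14 semitones, landing on D♭.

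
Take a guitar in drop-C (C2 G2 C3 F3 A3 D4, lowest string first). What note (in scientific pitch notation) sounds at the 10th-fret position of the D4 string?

D4 is MIDI 62. Adding 10 gives 72, which is C5.

C5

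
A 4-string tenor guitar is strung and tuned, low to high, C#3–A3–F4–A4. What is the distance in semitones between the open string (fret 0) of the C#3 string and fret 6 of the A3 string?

14 semitones

C#3 at fret 0 → C#3 (MIDI 49); A3 at fret 6 → D#4 (MIDI 63).
49 − 63 = -14, so the two pitches are 14 semitones apart, with D#4 the higher.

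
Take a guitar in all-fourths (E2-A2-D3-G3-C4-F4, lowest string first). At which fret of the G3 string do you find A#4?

15

A#4 is 15 semitones above the open G3 (G–G#–A–A#–…–G#–A–A#), so it sits at fret 15.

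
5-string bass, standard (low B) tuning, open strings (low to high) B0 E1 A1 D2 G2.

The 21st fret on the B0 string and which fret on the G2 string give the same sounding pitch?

1

B0 at fret 21 is B0 + 21 semitones = G#2.
The open G2 string is 20 semitones above the open B0, so the same pitch on the G2 string lies at fret 21 − 20 = 1.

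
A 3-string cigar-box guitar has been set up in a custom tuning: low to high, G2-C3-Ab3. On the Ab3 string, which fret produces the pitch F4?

9

F4 is 9 semitones above the open Ab3 (Ab–A–Bb–B–C–Db–D–Eb–E–F), so it sits at fret 9.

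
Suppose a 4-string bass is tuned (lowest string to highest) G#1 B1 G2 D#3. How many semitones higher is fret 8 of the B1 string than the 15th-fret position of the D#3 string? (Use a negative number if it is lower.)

B1 at fret 8 → G2 (MIDI 43); D#3 at fret 15 → F#4 (MIDI 66).
43 − 66 = -23, so the two pitches are 23 semitones apart.

-23 semitones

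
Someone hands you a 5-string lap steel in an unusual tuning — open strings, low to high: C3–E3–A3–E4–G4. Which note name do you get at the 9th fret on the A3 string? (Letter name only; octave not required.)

F♯

The open A3 string plus 9 semitones: A–A#–B–C–C#–D–D#–E–F–F#.
(Equivalently spelled G♭.)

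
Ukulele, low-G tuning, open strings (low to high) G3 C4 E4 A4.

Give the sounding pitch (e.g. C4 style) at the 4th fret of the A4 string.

C♯5

Each fret is one semitone, so A4 + 4 = C♯5.
(Equivalently spelled D♭5.)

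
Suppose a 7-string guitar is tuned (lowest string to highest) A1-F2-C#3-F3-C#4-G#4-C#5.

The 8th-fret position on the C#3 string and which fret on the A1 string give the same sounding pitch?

C#3 at fret 8 is C#3 + 8 semitones = A3.
The open A1 string is 16 semitones below the open C#3, so the same pitch on the A1 string lies at fret 8 + 16 = 24.

24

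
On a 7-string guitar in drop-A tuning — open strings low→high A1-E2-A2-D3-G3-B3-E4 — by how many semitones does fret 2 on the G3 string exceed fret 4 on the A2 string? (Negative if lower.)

G3 at fret 2 → A3 (MIDI 57); A2 at fret 4 → C#3 (MIDI 49).
57 − 49 = 8, so the two pitches are 8 semitones apart.

8 semitones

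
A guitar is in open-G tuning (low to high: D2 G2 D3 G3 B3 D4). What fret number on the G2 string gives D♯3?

D♯3 is 8 semitones above the open G2 (G–G#–A–A#–B–C–C#–D–D#), so it sits at fret 8.

8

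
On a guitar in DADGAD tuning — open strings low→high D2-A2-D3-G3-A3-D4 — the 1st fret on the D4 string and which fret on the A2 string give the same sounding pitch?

Fret 1 on D4 is MIDI 62 + 1 = 63 (D♯4). On the A2 string (open MIDI 45), that pitch is 63 − 45 = fret 18.

18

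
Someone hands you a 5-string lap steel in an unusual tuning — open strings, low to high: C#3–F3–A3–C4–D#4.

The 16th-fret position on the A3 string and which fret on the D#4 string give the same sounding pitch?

10

A3 at fret 16 is A3 + 16 semitones = C#5.
The open D#4 string is 6 semitones above the open A3, so the same pitch on the D#4 string lies at fret 16 − 6 = 10.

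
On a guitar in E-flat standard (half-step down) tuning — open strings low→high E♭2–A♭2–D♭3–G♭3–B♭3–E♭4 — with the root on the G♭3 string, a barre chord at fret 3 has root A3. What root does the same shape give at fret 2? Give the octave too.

A♭3

Moving from fret 3 to fret 2 shifts the root by -1 semitone.
A3 down 1 semitone is A♭3.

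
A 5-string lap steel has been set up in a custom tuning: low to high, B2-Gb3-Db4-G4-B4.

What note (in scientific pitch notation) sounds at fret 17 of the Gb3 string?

B4

The open Gb3 string plus 17 semitones: Gb–G–Ab–A–…–A–Bb–B.
The walk passes from B into C once, so the octave number goes from 3 to 4.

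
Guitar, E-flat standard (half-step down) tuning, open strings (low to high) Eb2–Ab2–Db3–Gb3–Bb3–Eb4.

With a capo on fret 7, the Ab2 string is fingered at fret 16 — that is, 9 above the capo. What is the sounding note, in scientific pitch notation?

The capo raises the open Ab2 by 7 semitones to Eb3; fretting 9 more gives Ab2 + 7 + 9 = Ab2 + 16 semitones = C4.

C4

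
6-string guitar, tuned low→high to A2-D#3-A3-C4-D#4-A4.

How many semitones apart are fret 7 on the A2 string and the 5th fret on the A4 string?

22 semitones

A2 at fret 7 → E3 (MIDI 52); A4 at fret 5 → D5 (MIDI 74).
52 − 74 = -22, so the two pitches are 22 semitones apart, with D5 the higher.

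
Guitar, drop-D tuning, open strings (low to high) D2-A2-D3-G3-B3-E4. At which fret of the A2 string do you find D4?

17

D4 is 17 semitones above the open A2 (A–A#–B–C–…–C–C#–D), so it sits at fret 17.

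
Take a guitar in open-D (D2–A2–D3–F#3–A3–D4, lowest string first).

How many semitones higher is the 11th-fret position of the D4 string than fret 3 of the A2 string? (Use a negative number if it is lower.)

25 semitones

D4 at fret 11 → C#5 (MIDI 73); A2 at fret 3 → C3 (MIDI 48).
73 − 48 = 25, so the two pitches are 25 semitones apart.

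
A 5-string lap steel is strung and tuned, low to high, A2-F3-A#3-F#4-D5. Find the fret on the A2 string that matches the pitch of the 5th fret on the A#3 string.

18

Fret 5 on A#3 is MIDI 58 + 5 = 63 (D#4). On the A2 string (open MIDI 45), that pitch is 63 − 45 = fret 18.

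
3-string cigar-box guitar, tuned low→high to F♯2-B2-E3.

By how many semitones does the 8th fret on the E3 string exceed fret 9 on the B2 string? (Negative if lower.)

E3 at fret 8 → C4 (MIDI 60); B2 at fret 9 → G♯3 (MIDI 56).
60 − 56 = 4, so the two pitches are 4 semitones apart.

4 semitones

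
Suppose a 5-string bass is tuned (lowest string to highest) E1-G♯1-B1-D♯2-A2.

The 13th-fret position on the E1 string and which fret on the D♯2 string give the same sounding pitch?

Fret 13 on E1 is MIDI 28 + 13 = 41 (F2). On the D♯2 string (open MIDI 39), that pitch is 41 − 39 = fret 2.

2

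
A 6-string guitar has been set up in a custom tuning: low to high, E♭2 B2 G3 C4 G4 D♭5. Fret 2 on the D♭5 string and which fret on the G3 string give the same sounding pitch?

20

Fret 2 on D♭5 is MIDI 73 + 2 = 75 (E♭5). On the G3 string (open MIDI 55), that pitch is 75 − 55 = fret 20.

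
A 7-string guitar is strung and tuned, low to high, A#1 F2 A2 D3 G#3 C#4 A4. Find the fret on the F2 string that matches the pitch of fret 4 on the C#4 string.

C#4 at fret 4 is C#4 + 4 semitones = F4.
The open F2 string is 20 semitones below the open C#4, so the same pitch on the F2 string lies at fret 4 + 20 = 24.

24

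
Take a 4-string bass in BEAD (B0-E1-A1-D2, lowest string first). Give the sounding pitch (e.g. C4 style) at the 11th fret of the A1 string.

A1 is MIDI 33. Adding 11 gives 44, which is G#2.

G#2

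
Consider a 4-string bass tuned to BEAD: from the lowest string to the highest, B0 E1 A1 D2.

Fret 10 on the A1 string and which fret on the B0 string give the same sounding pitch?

Fret 10 on A1 is MIDI 33 + 10 = 43 (G2). On the B0 string (open MIDI 23), that pitch is 43 − 23 = fret 20.

20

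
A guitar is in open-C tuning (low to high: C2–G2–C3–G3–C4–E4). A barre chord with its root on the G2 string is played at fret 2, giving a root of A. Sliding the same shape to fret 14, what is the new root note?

A

Moving from fret 2 to fret 14 shifts the root by 12 semitones.
A up 12 semitones is A.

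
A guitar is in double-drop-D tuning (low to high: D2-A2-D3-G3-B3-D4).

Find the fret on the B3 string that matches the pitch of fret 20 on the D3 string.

11

D3 at fret 20 is D3 + 20 semitones = A♯4.
The open B3 string is 9 semitones above the open D3, so the same pitch on the B3 string lies at fret 20 − 9 = 11.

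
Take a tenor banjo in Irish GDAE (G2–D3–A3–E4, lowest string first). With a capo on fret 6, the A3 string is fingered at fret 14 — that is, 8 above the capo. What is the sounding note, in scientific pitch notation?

B4

The capo raises the open A3 by 6 semitones to D#4; fretting 8 more gives A3 + 6 + 8 = A3 + 14 semitones = B4.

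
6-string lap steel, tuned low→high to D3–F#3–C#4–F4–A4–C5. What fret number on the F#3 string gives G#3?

2

G#3 is 2 semitones above the open F#3 (F#–G–G#), so it sits at fret 2.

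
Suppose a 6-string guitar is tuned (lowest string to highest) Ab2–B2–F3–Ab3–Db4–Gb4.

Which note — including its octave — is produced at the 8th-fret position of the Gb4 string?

The open Gb4 string plus 8 semitones: Gb–G–Ab–A–Bb–B–C–Db–D.
The walk passes from B into C once, so the octave number goes from 4 to 5.

D5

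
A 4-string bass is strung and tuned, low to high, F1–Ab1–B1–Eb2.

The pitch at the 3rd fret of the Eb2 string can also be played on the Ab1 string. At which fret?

Fret 3 on Eb2 is MIDI 39 + 3 = 42 (Gb2). On the Ab1 string (open MIDI 32), that pitch is 42 − 32 = fret 10.

10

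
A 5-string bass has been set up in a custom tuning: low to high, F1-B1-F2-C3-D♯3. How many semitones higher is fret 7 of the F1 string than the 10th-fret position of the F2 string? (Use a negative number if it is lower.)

-15 semitones

F1 at fret 7 → C2 (MIDI 36); F2 at fret 10 → D♯3 (MIDI 51).
36 − 51 = -15, so the two pitches are 15 semitones apart.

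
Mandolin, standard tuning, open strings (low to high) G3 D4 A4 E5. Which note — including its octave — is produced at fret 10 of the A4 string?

G5

The open A4 string plus 10 semitones: A–A#–B–C–…–F–F#–G.
The walk passes from B into C once, so the octave number goes from 4 to 5.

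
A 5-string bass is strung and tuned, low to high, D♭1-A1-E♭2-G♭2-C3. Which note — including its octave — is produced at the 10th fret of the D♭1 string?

B1

The open D♭1 string plus 10 semitones: Db–D–Eb–E–…–A–Bb–B.
No B→C boundary is crossed, so the octave stays at 1.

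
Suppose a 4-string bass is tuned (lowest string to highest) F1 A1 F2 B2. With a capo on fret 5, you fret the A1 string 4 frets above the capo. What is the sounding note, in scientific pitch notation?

F#2

The capo raises the open A1 by 5 semitones to D2; fretting 4 more gives A1 + 5 + 4 = A1 + 9 semitones = F#2.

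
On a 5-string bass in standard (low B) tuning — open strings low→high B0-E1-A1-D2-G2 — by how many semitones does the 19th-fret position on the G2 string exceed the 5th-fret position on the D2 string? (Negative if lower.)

19 semitones

G2 at fret 19 → D4 (MIDI 62); D2 at fret 5 → G2 (MIDI 43).
62 − 43 = 19, so the two pitches are 19 semitones apart.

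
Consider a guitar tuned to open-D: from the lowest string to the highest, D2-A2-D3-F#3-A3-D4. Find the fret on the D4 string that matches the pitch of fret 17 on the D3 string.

5

Fret 17 on D3 is MIDI 50 + 17 = 67 (G4). On the D4 string (open MIDI 62), that pitch is 67 − 62 = fret 5.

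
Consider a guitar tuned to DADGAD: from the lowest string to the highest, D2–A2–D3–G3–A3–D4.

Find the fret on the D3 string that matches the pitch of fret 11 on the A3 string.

Fret 11 on A3 is MIDI 57 + 11 = 68 (G#4). On the D3 string (open MIDI 50), that pitch is 68 − 50 = fret 18.

18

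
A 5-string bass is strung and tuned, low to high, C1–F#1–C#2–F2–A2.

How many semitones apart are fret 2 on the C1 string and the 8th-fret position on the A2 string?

27 semitones

C1 at fret 2 → D1 (MIDI 26); A2 at fret 8 → F3 (MIDI 53).
26 − 53 = -27, so the two pitches are 27 semitones apart, with F3 the higher.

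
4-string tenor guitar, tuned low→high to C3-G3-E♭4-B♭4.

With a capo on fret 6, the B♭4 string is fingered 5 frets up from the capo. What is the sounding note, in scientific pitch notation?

The capo raises the open B♭4 by 6 semitones to E5; fretting 5 more gives B♭4 + 6 + 5 = B♭4 + 11 semitones = A5.

A5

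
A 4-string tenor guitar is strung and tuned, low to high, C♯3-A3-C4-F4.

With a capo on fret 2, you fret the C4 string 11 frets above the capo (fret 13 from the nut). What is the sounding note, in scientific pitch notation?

C♯5

The capo raises the open C4 by 2 semitones to D4; fretting 11 more gives C4 + 2 + 11 = C4 + 13 semitones = C♯5.
(Also written D♭.)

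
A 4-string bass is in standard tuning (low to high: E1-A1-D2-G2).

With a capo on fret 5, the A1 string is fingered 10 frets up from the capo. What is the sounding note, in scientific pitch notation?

The capo raises the open A1 by 5 semitones to D2; fretting 10 more gives A1 + 5 + 10 = A1 + 15 semitones = C3.

C3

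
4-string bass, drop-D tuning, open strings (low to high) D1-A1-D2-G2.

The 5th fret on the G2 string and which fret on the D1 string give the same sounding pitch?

22

G2 at fret 5 is G2 + 5 semitones = C3.
The open D1 string is 17 semitones below the open G2, so the same pitch on the D1 string lies at fret 5 + 17 = 22.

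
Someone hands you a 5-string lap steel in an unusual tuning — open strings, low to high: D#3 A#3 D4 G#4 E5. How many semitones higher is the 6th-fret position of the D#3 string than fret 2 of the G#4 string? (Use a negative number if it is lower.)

-13 semitones

D#3 at fret 6 → A3 (MIDI 57); G#4 at fret 2 → A#4 (MIDI 70).
57 − 70 = -13, so the two pitches are 13 semitones apart.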